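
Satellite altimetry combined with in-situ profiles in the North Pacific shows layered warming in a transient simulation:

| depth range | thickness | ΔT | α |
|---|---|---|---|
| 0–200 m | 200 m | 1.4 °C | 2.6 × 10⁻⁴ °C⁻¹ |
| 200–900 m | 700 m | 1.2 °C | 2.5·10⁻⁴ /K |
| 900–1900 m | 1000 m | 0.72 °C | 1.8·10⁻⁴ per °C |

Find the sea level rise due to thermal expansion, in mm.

Layer 1: 2.6×10⁻⁴ × 1.4 × 200 = 0.07280 m
200–900 m: 700 × 2.5×10⁻⁴ × 1.2 = 0.21000 m
Layer 3: 1000 × 1.8×10⁻⁴ × 0.72 = 0.12960 m
Δh = 0.07280 + 0.21000 + 0.12960 = 0.41240 m

Δh ≈ 410 mm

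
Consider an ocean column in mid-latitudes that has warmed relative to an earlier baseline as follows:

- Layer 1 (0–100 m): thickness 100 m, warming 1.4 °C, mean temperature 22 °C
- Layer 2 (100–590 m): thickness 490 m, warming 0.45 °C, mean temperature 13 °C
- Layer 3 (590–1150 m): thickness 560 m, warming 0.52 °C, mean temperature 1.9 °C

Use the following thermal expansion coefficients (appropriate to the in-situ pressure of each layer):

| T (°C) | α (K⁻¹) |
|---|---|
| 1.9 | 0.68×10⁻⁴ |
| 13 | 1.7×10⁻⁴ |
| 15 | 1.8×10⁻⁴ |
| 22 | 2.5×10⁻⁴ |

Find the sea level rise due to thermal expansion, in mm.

Layer 1 at 22 °C → α = 2.5×10⁻⁴ K⁻¹
Layer 2 at 13 °C → α = 1.7×10⁻⁴ K⁻¹
Layer 3 at 1.9 °C → α = 0.68×10⁻⁴ K⁻¹
2.5×10⁻⁴ × 1.4 × 100 = 0.03500 m
Layer 2: 1.7×10⁻⁴ × 490 × 0.45 = 0.037485 m
0.68×10⁻⁴ × 560 × 0.52 = 0.0198016 m
Δh = 0.03500 + 0.037485 + 0.0198016 = 0.0922866 m

about 92.3 mm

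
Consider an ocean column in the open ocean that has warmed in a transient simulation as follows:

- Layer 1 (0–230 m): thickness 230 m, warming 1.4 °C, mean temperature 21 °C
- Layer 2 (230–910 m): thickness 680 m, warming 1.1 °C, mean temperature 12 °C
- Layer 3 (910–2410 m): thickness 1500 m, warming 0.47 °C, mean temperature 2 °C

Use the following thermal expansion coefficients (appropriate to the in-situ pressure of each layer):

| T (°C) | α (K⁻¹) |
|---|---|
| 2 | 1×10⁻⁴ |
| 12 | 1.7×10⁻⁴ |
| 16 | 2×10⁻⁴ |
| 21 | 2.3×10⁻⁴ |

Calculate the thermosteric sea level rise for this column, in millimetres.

Layer 1 at 21 °C → α = 2.3×10⁻⁴ K⁻¹
Layer 2 at 12 °C → α = 1.7×10⁻⁴ K⁻¹
Layer 3 at 2 °C → α = 1×10⁻⁴ K⁻¹
1.4 × 2.3×10⁻⁴ × 230 = 0.07406 m
680 × 1.7×10⁻⁴ × 1.1 = 0.12716 m
0.47 × 1500 × 1×10⁻⁴ = 0.07050 m
Δh = 0.07406 + 0.12716 + 0.07050 = 0.27172 m ≈ 270 mm

Δh ≈ 270 mm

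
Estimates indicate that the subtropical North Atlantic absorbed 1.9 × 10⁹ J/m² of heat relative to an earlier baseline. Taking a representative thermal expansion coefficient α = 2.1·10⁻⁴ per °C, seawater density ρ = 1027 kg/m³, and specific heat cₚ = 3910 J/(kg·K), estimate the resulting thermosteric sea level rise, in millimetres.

Δh = αQ/(ρcₚ) = 2.1×10⁻⁴ × 1.9×10⁹ / (1027 × 3910) ≈ 0.099363 m

Δh = 99.4 mm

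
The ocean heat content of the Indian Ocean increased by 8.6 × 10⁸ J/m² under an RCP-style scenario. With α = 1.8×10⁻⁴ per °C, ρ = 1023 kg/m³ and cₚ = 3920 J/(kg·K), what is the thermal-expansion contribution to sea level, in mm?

Δh = 38.6 mm

Δh = αQ/(ρcₚ) = 1.8×10⁻⁴ × 8.6×10⁸ / (1023 × 3920) ≈ 0.038602 m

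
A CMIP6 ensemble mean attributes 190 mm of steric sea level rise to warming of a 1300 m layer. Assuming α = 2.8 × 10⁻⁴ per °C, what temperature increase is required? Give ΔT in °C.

ΔT = Δh/(αH) = 0.19 / (2.8×10⁻⁴ × 1300) ≈ 0.5220 °C

0.522 °C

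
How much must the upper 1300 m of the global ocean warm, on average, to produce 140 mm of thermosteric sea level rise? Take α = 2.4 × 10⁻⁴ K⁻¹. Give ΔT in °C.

ΔT = Δh/(αH) = 0.14 / (2.4×10⁻⁴ × 1300) ≈ 0.4487 °C

0.449 °C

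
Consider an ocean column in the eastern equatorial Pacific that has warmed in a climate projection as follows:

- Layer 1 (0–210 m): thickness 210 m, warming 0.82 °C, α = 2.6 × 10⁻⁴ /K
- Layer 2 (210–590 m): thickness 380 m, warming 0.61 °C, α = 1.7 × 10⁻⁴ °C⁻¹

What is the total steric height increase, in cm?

Δh = 8.42 cm

210 × 0.82 × 2.6×10⁻⁴ = 0.044772 m
1.7×10⁻⁴ × 380 × 0.61 = 0.039406 m
Δh = 0.044772 + 0.039406 = 0.084178 m ≈ 8.42 cm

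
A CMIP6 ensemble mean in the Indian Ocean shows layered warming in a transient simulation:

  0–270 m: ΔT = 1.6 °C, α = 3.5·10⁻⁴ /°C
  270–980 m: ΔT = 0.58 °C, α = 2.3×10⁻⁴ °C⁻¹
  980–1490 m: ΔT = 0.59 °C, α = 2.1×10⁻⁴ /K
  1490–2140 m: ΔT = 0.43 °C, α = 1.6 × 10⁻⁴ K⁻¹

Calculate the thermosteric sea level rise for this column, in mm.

about 354 mm

3.5×10⁻⁴ × 1.6 × 270 = 0.15120 m
Layer 2: 0.58 × 710 × 2.3×10⁻⁴ = 0.094714 m
Layer 3: 0.59 × 510 × 2.1×10⁻⁴ = 0.063189 m
1.6×10⁻⁴ × 0.43 × 650 = 0.04472 m
Δh = 0.15120 + 0.094714 + 0.063189 + 0.04472 = 0.353823 m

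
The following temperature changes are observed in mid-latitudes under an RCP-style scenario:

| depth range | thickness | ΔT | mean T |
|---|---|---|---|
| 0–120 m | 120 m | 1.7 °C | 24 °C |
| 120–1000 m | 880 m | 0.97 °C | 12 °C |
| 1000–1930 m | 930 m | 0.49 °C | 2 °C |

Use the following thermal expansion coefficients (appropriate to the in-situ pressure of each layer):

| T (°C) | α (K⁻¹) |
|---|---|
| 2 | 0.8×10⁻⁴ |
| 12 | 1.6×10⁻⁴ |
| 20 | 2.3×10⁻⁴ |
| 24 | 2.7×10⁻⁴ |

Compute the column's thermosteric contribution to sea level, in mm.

Layer 1 at 24 °C → α = 2.7×10⁻⁴ K⁻¹
Layer 2 at 12 °C → α = 1.6×10⁻⁴ K⁻¹
Layer 3 at 2 °C → α = 0.8×10⁻⁴ K⁻¹
1.7 × 2.7×10⁻⁴ × 120 = 0.05508 m
120–1000 m: 880 × 0.97 × 1.6×10⁻⁴ = 0.136576 m
Layer 3: 930 × 0.8×10⁻⁴ × 0.49 = 0.036456 m
Δh = 0.05508 + 0.136576 + 0.036456 = 0.228112 m

228 mm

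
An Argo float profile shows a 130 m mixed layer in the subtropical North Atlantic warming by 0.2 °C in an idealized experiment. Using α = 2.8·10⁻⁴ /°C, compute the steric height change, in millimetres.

Δh = αΔT·H = 2.8×10⁻⁴ × 0.2 × 130 = 0.00728 m

Δh ≈ 7.28 mm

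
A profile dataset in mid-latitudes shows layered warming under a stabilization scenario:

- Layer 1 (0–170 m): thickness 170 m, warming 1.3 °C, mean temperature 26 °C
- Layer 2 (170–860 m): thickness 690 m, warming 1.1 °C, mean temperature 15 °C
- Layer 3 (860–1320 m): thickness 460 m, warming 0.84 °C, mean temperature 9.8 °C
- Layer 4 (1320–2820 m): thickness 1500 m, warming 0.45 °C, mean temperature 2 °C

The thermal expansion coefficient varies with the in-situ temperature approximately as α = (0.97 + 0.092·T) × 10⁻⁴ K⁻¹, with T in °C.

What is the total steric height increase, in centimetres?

Δh ≈ 40.3 cm

Layer 1: α = (0.97 + 0.092×26)×10⁻⁴ = 3.362×10⁻⁴ K⁻¹
Layer 2: α = (0.97 + 0.092×15)×10⁻⁴ = 2.35×10⁻⁴ K⁻¹
Layer 3: α = (0.97 + 0.092×9.8)×10⁻⁴ = 1.8716×10⁻⁴ K⁻¹
Layer 4: α = (0.97 + 0.092×2)×10⁻⁴ = 1.154×10⁻⁴ K⁻¹
Layer 1: 170 × 1.3 × 3.362×10⁻⁴ = 0.0743002 m
Layer 2: 2.35×10⁻⁴ × 690 × 1.1 = 0.178365 m
1.8716×10⁻⁴ × 460 × 0.84 = 0.072318624 m
1320–2820 m: 0.45 × 1.154×10⁻⁴ × 1500 = 0.077895 m
Δh = 0.0743002 + 0.178365 + 0.072318624 + 0.077895 = 0.402878824 m ≈ 40.3 cm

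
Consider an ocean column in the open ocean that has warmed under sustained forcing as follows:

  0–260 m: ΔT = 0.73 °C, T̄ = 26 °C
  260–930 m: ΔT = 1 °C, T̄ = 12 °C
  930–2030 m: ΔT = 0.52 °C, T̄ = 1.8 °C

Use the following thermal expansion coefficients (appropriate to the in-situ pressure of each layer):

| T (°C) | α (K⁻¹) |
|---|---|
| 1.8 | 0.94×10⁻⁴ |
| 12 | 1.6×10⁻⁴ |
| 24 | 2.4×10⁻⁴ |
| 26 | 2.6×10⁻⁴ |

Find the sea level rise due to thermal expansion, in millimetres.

Layer 1 at 26 °C → α = 2.6×10⁻⁴ K⁻¹
Layer 2 at 12 °C → α = 1.6×10⁻⁴ K⁻¹
Layer 3 at 1.8 °C → α = 0.94×10⁻⁴ K⁻¹
0–260 m: 2.6×10⁻⁴ × 0.73 × 260 = 0.049348 m
1 × 1.6×10⁻⁴ × 670 = 0.10720 m
Layer 3: 0.52 × 1100 × 0.94×10⁻⁴ = 0.053768 m
Δh = 0.049348 + 0.10720 + 0.053768 = 0.210316 m

about 210 mm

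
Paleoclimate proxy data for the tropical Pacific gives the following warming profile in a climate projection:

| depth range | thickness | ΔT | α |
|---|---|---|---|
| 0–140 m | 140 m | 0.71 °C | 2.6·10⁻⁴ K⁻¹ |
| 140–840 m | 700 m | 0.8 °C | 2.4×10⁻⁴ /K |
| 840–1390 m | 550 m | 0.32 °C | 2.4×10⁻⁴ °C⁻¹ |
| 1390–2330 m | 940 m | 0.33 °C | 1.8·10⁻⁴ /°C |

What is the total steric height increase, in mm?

260 mm of thermosteric rise

Layer 1: 0.71 × 140 × 2.6×10⁻⁴ = 0.025844 m
140–840 m: 0.8 × 700 × 2.4×10⁻⁴ = 0.13440 m
550 × 0.32 × 2.4×10⁻⁴ = 0.04224 m
1.8×10⁻⁴ × 940 × 0.33 = 0.055836 m
Δh = 0.025844 + 0.13440 + 0.04224 + 0.055836 = 0.25832 m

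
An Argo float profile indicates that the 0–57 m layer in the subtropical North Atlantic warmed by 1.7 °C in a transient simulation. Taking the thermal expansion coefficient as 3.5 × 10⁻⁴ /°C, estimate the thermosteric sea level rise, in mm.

Δh = αΔT·H = 3.5×10⁻⁴ × 1.7 × 57 = 0.033915 m

Δh ≈ 34 mm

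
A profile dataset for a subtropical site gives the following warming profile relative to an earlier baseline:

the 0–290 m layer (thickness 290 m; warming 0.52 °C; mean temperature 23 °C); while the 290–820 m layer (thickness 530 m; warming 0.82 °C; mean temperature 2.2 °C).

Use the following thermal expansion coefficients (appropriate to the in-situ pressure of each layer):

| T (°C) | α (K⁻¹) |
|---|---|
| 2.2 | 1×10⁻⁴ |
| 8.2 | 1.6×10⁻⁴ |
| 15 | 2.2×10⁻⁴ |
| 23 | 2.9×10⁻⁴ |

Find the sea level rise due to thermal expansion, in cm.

Δh = 8.72 cm

Layer 1 at 23 °C → α = 2.9×10⁻⁴ K⁻¹
Layer 2 at 2.2 °C → α = 1×10⁻⁴ K⁻¹
Layer 1: 290 × 0.52 × 2.9×10⁻⁴ = 0.043732 m
290–820 m: 0.82 × 530 × 1×10⁻⁴ = 0.04346 m
Δh = 0.043732 + 0.04346 = 0.087192 m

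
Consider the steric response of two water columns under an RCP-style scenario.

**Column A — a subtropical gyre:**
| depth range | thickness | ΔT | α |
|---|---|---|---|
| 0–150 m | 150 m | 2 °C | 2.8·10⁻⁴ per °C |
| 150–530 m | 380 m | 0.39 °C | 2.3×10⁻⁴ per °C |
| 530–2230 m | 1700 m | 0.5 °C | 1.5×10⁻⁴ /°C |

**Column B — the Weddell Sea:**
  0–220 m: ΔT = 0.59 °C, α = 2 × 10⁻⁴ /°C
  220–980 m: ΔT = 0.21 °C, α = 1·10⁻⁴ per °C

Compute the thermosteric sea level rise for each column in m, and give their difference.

Δh_A ≈ 0.246 m, Δh_B ≈ 0.0419 m; difference ≈ 0.204 m

A 150 × 2.8×10⁻⁴ × 2 = 0.08400 m
A 380 × 0.39 × 2.3×10⁻⁴ = 0.034086 m
A Layer 3: 1700 × 1.5×10⁻⁴ × 0.5 = 0.12750 m
A total: 0.245586 m
B Layer 1: 220 × 0.59 × 2×10⁻⁴ = 0.02596 m
B 760 × 1×10⁻⁴ × 0.21 = 0.01596 m
B total: 0.04192 m
Difference: 0.245586 − 0.04192 = 0.203666 m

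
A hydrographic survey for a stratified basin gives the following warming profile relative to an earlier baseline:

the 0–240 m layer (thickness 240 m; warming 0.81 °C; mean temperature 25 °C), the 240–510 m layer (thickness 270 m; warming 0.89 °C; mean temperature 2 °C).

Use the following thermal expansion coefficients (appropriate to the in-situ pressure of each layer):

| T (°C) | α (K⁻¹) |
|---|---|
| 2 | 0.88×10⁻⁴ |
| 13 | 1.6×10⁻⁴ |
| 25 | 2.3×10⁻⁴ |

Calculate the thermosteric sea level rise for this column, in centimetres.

Layer 1 at 25 °C → α = 2.3×10⁻⁴ K⁻¹
Layer 2 at 2 °C → α = 0.88×10⁻⁴ K⁻¹
Layer 1: 0.81 × 240 × 2.3×10⁻⁴ = 0.044712 m
0.89 × 0.88×10⁻⁴ × 270 = 0.0211464 m
Δh = 0.044712 + 0.0211464 = 0.0658584 m ≈ 6.59 cm

Δh ≈ 6.59 cm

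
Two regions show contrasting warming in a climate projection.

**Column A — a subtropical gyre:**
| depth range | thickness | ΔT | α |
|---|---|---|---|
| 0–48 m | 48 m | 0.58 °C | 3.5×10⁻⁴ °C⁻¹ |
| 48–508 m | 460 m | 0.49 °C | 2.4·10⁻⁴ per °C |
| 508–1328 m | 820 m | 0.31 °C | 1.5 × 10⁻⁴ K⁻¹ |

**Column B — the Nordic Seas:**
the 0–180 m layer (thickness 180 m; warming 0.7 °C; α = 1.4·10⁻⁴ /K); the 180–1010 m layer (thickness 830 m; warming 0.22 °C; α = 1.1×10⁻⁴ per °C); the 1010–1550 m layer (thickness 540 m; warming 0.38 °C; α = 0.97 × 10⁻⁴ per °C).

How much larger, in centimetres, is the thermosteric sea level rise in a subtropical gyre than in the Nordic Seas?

A Layer 1: 48 × 0.58 × 3.5×10⁻⁴ = 0.009744 m
A 0.49 × 2.4×10⁻⁴ × 460 = 0.054096 m
A 508–1328 m: 820 × 0.31 × 1.5×10⁻⁴ = 0.03813 m
A total: 0.10197 m
B Layer 1: 0.7 × 180 × 1.4×10⁻⁴ = 0.01764 m
B 0.22 × 830 × 1.1×10⁻⁴ = 0.020086 m
B 1010–1550 m: 0.38 × 0.97×10⁻⁴ × 540 = 0.0199044 m
B total: 0.0576304 m
Difference: 0.10197 − 0.0576304 = 0.0443396 m

4.43 cm larger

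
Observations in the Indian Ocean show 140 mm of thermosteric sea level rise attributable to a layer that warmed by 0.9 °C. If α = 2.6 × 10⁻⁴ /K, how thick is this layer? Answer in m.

about 598 m

H = Δh/(αΔT) = 0.14 / (2.6×10⁻⁴ × 0.9) ≈ 598.3 m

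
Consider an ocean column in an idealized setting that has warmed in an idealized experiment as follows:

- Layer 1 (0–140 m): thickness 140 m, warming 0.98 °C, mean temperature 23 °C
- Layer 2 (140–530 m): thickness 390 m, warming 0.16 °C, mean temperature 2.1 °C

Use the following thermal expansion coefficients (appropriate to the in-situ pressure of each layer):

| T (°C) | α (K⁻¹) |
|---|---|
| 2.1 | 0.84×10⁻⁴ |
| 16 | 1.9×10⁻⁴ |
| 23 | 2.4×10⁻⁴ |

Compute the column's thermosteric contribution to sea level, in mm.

Δh ≈ 38 mm

Layer 1 at 23 °C → α = 2.4×10⁻⁴ K⁻¹
Layer 2 at 2.1 °C → α = 0.84×10⁻⁴ K⁻¹
Layer 1: 0.98 × 140 × 2.4×10⁻⁴ = 0.032928 m
Layer 2: 0.84×10⁻⁴ × 0.16 × 390 = 0.0052416 m
Δh = 0.032928 + 0.0052416 = 0.0381696 m ≈ 38 mm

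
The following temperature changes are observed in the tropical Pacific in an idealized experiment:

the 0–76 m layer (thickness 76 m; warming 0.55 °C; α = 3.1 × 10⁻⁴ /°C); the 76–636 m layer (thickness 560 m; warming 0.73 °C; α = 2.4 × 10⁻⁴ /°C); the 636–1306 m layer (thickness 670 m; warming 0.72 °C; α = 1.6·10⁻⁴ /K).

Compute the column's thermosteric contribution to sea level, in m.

0.188 m

Layer 1: 3.1×10⁻⁴ × 76 × 0.55 = 0.012958 m
Layer 2: 2.4×10⁻⁴ × 0.73 × 560 = 0.098112 m
Layer 3: 670 × 1.6×10⁻⁴ × 0.72 = 0.077184 m
Δh = 0.012958 + 0.098112 + 0.077184 = 0.188254 m ≈ 0.188 m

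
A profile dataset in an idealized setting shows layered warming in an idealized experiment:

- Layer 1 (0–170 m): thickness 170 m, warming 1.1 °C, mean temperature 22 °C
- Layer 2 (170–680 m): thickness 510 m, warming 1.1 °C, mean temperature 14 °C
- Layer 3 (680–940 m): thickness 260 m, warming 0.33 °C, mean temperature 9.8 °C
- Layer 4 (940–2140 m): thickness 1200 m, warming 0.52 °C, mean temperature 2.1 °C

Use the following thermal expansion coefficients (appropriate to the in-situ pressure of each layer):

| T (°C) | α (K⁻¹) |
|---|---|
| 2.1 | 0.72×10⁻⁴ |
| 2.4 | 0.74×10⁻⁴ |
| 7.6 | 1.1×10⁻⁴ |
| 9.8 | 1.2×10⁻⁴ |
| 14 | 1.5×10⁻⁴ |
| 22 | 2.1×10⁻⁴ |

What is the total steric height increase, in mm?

Layer 1 at 22 °C → α = 2.1×10⁻⁴ K⁻¹
Layer 2 at 14 °C → α = 1.5×10⁻⁴ K⁻¹
Layer 3 at 9.8 °C → α = 1.2×10⁻⁴ K⁻¹
Layer 4 at 2.1 °C → α = 0.72×10⁻⁴ K⁻¹
Layer 1: 2.1×10⁻⁴ × 1.1 × 170 = 0.03927 m
1.5×10⁻⁴ × 1.1 × 510 = 0.08415 m
Layer 3: 0.33 × 260 × 1.2×10⁻⁴ = 0.010296 m
1200 × 0.52 × 0.72×10⁻⁴ = 0.044928 m
Δh = 0.03927 + 0.08415 + 0.010296 + 0.044928 = 0.178644 m

180 mm of thermosteric rise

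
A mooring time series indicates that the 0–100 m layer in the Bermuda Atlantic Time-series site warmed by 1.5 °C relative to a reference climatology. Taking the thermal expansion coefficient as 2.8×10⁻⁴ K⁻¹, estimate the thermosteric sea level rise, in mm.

Δh ≈ 42.0 mm

Δh = αΔT·H = 2.8×10⁻⁴ × 1.5 × 100 = 0.04200 m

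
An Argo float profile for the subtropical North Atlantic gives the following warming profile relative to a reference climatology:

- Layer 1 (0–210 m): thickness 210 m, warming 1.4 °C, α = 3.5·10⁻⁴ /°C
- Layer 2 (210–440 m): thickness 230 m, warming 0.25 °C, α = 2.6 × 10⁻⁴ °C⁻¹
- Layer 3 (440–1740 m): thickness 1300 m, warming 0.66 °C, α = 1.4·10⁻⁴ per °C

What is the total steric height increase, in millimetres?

3.5×10⁻⁴ × 210 × 1.4 = 0.10290 m
Layer 2: 2.6×10⁻⁴ × 230 × 0.25 = 0.01495 m
Layer 3: 1.4×10⁻⁴ × 0.66 × 1300 = 0.12012 m
Δh = 0.10290 + 0.01495 + 0.12012 = 0.23797 m ≈ 238 mm

Δh = 238 mm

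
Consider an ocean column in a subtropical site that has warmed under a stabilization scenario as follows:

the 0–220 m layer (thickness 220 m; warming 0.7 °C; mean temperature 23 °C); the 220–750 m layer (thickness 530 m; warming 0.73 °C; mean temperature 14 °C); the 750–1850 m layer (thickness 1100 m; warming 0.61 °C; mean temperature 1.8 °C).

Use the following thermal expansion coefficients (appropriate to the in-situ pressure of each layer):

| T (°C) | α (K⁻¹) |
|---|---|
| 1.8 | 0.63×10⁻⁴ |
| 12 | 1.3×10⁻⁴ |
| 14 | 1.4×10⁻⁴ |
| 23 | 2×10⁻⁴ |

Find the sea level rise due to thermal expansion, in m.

0.13 m

Layer 1 at 23 °C → α = 2×10⁻⁴ K⁻¹
Layer 2 at 14 °C → α = 1.4×10⁻⁴ K⁻¹
Layer 3 at 1.8 °C → α = 0.63×10⁻⁴ K⁻¹
Layer 1: 0.7 × 220 × 2×10⁻⁴ = 0.03080 m
Layer 2: 1.4×10⁻⁴ × 0.73 × 530 = 0.054166 m
750–1850 m: 0.61 × 1100 × 0.63×10⁻⁴ = 0.042273 m
Δh = 0.03080 + 0.054166 + 0.042273 = 0.127239 m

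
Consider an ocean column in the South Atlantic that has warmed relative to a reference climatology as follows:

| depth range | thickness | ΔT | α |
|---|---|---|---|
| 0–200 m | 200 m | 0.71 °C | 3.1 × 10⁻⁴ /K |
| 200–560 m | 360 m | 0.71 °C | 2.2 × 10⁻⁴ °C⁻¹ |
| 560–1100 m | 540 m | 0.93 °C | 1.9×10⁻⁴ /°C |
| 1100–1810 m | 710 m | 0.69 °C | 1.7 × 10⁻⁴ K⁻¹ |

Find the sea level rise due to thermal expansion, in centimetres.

200 × 3.1×10⁻⁴ × 0.71 = 0.04402 m
Layer 2: 360 × 0.71 × 2.2×10⁻⁴ = 0.056232 m
0.93 × 540 × 1.9×10⁻⁴ = 0.095418 m
710 × 1.7×10⁻⁴ × 0.69 = 0.083283 m
Δh = 0.04402 + 0.056232 + 0.095418 + 0.083283 = 0.278953 m

27.9 cm of thermosteric rise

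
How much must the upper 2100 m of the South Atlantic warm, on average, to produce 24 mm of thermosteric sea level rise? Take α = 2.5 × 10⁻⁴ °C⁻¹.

about 0.0457 °C

ΔT = Δh/(αH) = 0.024 / (2.5×10⁻⁴ × 2100) ≈ 0.04571 °C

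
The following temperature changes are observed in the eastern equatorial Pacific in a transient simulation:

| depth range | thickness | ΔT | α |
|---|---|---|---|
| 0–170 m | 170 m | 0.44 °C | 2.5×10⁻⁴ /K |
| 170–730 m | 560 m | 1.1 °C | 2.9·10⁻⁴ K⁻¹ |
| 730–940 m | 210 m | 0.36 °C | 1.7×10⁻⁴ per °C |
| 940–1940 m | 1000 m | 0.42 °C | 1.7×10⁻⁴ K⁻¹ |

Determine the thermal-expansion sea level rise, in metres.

0.282 m of thermosteric rise

0–170 m: 2.5×10⁻⁴ × 0.44 × 170 = 0.01870 m
560 × 1.1 × 2.9×10⁻⁴ = 0.17864 m
0.36 × 1.7×10⁻⁴ × 210 = 0.012852 m
Layer 4: 1.7×10⁻⁴ × 1000 × 0.42 = 0.07140 m
Δh = 0.01870 + 0.17864 + 0.012852 + 0.07140 = 0.281592 m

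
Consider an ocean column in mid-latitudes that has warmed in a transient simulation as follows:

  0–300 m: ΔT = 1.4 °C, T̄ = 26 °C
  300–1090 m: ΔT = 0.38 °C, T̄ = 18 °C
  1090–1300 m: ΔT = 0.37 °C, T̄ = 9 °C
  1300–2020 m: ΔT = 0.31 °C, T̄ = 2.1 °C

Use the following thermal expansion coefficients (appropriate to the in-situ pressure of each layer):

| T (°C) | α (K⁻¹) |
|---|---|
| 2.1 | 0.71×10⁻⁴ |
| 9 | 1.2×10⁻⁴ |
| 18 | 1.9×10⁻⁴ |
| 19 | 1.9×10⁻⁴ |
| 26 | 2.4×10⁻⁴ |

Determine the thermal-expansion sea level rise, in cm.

18 cm

Layer 1 at 26 °C → α = 2.4×10⁻⁴ K⁻¹
Layer 2 at 18 °C → α = 1.9×10⁻⁴ K⁻¹
Layer 3 at 9 °C → α = 1.2×10⁻⁴ K⁻¹
Layer 4 at 2.1 °C → α = 0.71×10⁻⁴ K⁻¹
Layer 1: 1.4 × 300 × 2.4×10⁻⁴ = 0.10080 m
300–1090 m: 1.9×10⁻⁴ × 0.38 × 790 = 0.057038 m
210 × 0.37 × 1.2×10⁻⁴ = 0.009324 m
0.31 × 0.71×10⁻⁴ × 720 = 0.0158472 m
Δh = 0.10080 + 0.057038 + 0.009324 + 0.0158472 = 0.1830092 m ≈ 18 cm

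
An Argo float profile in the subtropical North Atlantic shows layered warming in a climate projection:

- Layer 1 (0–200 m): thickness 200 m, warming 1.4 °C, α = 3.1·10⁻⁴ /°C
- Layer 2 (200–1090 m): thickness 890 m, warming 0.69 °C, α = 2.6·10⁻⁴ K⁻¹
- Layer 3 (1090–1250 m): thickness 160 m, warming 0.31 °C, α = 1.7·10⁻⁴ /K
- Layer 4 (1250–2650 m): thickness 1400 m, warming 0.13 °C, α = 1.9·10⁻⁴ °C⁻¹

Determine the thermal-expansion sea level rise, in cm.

0–200 m: 3.1×10⁻⁴ × 1.4 × 200 = 0.08680 m
200–1090 m: 890 × 2.6×10⁻⁴ × 0.69 = 0.159666 m
1090–1250 m: 1.7×10⁻⁴ × 0.31 × 160 = 0.008432 m
1.9×10⁻⁴ × 0.13 × 1400 = 0.03458 m
Δh = 0.08680 + 0.159666 + 0.008432 + 0.03458 = 0.289478 m

28.9 cm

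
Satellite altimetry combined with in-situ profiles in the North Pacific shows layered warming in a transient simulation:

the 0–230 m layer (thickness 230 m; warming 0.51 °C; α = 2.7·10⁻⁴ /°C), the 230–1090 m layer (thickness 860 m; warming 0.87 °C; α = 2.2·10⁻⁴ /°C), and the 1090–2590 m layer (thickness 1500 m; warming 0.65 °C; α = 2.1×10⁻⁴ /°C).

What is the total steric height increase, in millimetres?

Layer 1: 2.7×10⁻⁴ × 230 × 0.51 = 0.031671 m
230–1090 m: 860 × 2.2×10⁻⁴ × 0.87 = 0.164604 m
Layer 3: 0.65 × 1500 × 2.1×10⁻⁴ = 0.20475 m
Δh = 0.031671 + 0.164604 + 0.20475 = 0.401025 m

401 mm of thermosteric rise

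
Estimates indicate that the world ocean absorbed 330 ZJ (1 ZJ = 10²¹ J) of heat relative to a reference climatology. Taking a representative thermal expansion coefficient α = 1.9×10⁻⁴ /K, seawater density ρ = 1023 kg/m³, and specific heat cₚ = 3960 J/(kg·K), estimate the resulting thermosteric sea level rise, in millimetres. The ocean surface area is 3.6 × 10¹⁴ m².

about 43.0 mm

Per unit area: Q = 330×10²¹ / (3.6×10¹⁴) ≈ 9.167×10⁸ J/m²
Δh = αQ/(ρcₚ) = 1.9×10⁻⁴ × 9.167×10⁸ / (1023 × 3960) ≈ 0.042994 m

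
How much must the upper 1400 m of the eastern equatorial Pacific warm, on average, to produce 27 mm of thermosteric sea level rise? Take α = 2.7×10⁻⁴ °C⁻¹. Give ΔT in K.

about 0.071 K

ΔT = Δh/(αH) = 0.027 / (2.7×10⁻⁴ × 1400) ≈ 0.07143 K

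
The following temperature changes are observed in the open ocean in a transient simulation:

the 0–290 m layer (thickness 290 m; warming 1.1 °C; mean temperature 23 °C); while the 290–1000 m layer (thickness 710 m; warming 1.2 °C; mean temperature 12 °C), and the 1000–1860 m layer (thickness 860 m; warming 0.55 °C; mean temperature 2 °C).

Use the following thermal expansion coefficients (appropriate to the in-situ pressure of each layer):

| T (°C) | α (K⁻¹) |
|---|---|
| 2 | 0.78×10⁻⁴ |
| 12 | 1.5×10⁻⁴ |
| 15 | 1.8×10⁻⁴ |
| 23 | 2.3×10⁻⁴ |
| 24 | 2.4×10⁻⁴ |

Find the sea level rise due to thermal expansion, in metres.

Layer 1 at 23 °C → α = 2.3×10⁻⁴ K⁻¹
Layer 2 at 12 °C → α = 1.5×10⁻⁴ K⁻¹
Layer 3 at 2 °C → α = 0.78×10⁻⁴ K⁻¹
0–290 m: 2.3×10⁻⁴ × 290 × 1.1 = 0.07337 m
Layer 2: 1.5×10⁻⁴ × 710 × 1.2 = 0.12780 m
1000–1860 m: 0.55 × 0.78×10⁻⁴ × 860 = 0.036894 m
Δh = 0.07337 + 0.12780 + 0.036894 = 0.238064 m

Δh ≈ 0.238 m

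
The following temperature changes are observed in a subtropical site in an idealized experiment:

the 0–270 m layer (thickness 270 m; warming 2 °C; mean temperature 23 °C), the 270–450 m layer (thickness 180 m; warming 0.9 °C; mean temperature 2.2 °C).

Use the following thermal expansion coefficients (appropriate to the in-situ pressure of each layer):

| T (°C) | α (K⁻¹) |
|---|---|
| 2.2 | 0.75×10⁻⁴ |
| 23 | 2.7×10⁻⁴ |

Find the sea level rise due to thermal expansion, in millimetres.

Layer 1 at 23 °C → α = 2.7×10⁻⁴ K⁻¹
Layer 2 at 2.2 °C → α = 0.75×10⁻⁴ K⁻¹
Layer 1: 2 × 2.7×10⁻⁴ × 270 = 0.14580 m
180 × 0.9 × 0.75×10⁻⁴ = 0.01215 m
Δh = 0.14580 + 0.01215 = 0.15795 m

Δh = 158 mm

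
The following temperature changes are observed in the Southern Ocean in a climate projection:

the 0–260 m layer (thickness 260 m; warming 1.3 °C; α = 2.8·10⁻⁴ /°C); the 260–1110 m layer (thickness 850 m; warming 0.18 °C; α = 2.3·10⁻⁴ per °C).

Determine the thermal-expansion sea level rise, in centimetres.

13.0 cm

Layer 1: 260 × 1.3 × 2.8×10⁻⁴ = 0.09464 m
260–1110 m: 0.18 × 850 × 2.3×10⁻⁴ = 0.03519 m
Δh = 0.09464 + 0.03519 = 0.12983 m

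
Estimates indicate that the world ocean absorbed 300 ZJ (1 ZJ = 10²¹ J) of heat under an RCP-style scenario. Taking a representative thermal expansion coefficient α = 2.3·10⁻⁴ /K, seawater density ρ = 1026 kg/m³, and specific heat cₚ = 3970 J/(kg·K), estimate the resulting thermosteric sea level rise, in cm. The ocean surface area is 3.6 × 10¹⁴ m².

about 4.71 cm

Per unit area: Q = 300×10²¹ / (3.6×10¹⁴) ≈ 8.333×10⁸ J/m²
Δh = αQ/(ρcₚ) = 2.3×10⁻⁴ × 8.333×10⁸ / (1026 × 3970) ≈ 0.047053 m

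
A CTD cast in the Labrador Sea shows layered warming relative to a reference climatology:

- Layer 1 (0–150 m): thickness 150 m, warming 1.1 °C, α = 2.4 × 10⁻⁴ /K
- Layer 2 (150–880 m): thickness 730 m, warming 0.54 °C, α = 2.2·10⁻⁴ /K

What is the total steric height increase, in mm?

Δh ≈ 126 mm

0–150 m: 2.4×10⁻⁴ × 1.1 × 150 = 0.03960 m
150–880 m: 0.54 × 730 × 2.2×10⁻⁴ = 0.086724 m
Δh = 0.03960 + 0.086724 = 0.126324 m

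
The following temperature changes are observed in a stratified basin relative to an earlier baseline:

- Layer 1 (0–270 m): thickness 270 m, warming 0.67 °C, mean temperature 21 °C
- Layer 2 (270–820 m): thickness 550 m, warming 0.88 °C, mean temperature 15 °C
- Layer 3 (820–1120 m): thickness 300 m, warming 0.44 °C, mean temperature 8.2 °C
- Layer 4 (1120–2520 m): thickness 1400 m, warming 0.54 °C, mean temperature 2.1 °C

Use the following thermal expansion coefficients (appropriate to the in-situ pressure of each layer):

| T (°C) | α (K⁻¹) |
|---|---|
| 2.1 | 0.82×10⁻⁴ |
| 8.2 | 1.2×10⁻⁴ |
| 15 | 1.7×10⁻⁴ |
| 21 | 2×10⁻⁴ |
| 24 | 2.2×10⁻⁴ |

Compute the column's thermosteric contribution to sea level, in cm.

Layer 1 at 21 °C → α = 2×10⁻⁴ K⁻¹
Layer 2 at 15 °C → α = 1.7×10⁻⁴ K⁻¹
Layer 3 at 8.2 °C → α = 1.2×10⁻⁴ K⁻¹
Layer 4 at 2.1 °C → α = 0.82×10⁻⁴ K⁻¹
0.67 × 270 × 2×10⁻⁴ = 0.03618 m
Layer 2: 1.7×10⁻⁴ × 0.88 × 550 = 0.08228 m
820–1120 m: 1.2×10⁻⁴ × 300 × 0.44 = 0.01584 m
Layer 4: 0.82×10⁻⁴ × 1400 × 0.54 = 0.061992 m
Δh = 0.03618 + 0.08228 + 0.01584 + 0.061992 = 0.196292 m

Δh ≈ 20 cm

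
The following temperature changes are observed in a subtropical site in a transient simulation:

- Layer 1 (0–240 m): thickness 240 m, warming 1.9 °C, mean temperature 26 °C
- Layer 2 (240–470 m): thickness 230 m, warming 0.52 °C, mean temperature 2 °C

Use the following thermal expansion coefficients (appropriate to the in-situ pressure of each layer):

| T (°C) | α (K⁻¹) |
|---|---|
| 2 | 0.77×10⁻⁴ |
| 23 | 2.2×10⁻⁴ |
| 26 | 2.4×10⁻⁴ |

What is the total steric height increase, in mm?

Layer 1 at 26 °C → α = 2.4×10⁻⁴ K⁻¹
Layer 2 at 2 °C → α = 0.77×10⁻⁴ K⁻¹
2.4×10⁻⁴ × 240 × 1.9 = 0.10944 m
240–470 m: 0.52 × 0.77×10⁻⁴ × 230 = 0.0092092 m
Δh = 0.10944 + 0.0092092 = 0.1186492 m ≈ 119 mm

119 mm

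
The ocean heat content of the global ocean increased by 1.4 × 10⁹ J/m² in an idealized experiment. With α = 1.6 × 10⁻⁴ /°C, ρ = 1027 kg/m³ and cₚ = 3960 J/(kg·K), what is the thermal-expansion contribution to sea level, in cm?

Δh = αQ/(ρcₚ) = 1.6×10⁻⁴ × 1.4×10⁹ / (1027 × 3960) ≈ 0.055079 m

Δh ≈ 5.51 cm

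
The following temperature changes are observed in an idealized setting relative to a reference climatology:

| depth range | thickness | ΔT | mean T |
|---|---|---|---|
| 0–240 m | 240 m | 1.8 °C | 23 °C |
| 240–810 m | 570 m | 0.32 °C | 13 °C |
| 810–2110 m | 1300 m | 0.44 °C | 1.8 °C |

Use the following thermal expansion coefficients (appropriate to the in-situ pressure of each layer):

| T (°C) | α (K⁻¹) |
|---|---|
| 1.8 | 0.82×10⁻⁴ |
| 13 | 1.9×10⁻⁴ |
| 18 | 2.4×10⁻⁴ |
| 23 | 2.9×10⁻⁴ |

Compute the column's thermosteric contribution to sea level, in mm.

about 207 mm

Layer 1 at 23 °C → α = 2.9×10⁻⁴ K⁻¹
Layer 2 at 13 °C → α = 1.9×10⁻⁴ K⁻¹
Layer 3 at 1.8 °C → α = 0.82×10⁻⁴ K⁻¹
1.8 × 240 × 2.9×10⁻⁴ = 0.12528 m
240–810 m: 1.9×10⁻⁴ × 570 × 0.32 = 0.034656 m
0.82×10⁻⁴ × 1300 × 0.44 = 0.046904 m
Δh = 0.12528 + 0.034656 + 0.046904 = 0.20684 m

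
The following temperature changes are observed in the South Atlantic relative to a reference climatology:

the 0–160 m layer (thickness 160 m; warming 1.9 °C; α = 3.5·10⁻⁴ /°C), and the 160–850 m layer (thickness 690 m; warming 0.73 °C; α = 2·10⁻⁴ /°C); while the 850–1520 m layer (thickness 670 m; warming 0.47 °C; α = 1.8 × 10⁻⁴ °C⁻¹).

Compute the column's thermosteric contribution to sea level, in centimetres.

26 cm of thermosteric rise

1.9 × 160 × 3.5×10⁻⁴ = 0.10640 m
690 × 2×10⁻⁴ × 0.73 = 0.10074 m
670 × 0.47 × 1.8×10⁻⁴ = 0.056682 m
Δh = 0.10640 + 0.10074 + 0.056682 = 0.263822 m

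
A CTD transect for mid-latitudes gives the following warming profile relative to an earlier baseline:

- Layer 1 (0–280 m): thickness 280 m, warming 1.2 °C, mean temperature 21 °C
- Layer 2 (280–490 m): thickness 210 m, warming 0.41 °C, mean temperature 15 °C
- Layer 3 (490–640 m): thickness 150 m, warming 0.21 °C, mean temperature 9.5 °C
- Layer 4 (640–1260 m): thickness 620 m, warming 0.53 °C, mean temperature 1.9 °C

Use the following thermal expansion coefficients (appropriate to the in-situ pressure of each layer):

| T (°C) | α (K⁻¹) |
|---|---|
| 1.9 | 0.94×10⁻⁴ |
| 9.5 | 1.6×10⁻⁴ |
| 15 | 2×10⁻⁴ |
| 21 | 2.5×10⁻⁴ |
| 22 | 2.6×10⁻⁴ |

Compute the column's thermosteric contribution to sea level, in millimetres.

Δh = 137 mm

Layer 1 at 21 °C → α = 2.5×10⁻⁴ K⁻¹
Layer 2 at 15 °C → α = 2×10⁻⁴ K⁻¹
Layer 3 at 9.5 °C → α = 1.6×10⁻⁴ K⁻¹
Layer 4 at 1.9 °C → α = 0.94×10⁻⁴ K⁻¹
Layer 1: 280 × 2.5×10⁻⁴ × 1.2 = 0.08400 m
Layer 2: 210 × 2×10⁻⁴ × 0.41 = 0.01722 m
Layer 3: 150 × 1.6×10⁻⁴ × 0.21 = 0.00504 m
Layer 4: 0.94×10⁻⁴ × 0.53 × 620 = 0.0308884 m
Δh = 0.08400 + 0.01722 + 0.00504 + 0.0308884 = 0.1371484 m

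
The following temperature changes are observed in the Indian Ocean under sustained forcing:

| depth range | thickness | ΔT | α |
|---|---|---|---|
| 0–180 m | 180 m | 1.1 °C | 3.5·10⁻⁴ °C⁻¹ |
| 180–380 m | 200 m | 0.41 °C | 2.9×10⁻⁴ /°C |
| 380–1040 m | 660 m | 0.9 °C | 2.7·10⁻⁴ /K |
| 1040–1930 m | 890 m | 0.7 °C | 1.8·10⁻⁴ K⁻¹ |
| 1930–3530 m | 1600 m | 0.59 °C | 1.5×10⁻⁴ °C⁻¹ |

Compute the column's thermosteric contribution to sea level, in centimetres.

180 × 1.1 × 3.5×10⁻⁴ = 0.06930 m
200 × 2.9×10⁻⁴ × 0.41 = 0.02378 m
0.9 × 2.7×10⁻⁴ × 660 = 0.16038 m
1040–1930 m: 0.7 × 890 × 1.8×10⁻⁴ = 0.11214 m
1.5×10⁻⁴ × 0.59 × 1600 = 0.14160 m
Δh = 0.06930 + 0.02378 + 0.16038 + 0.11214 + 0.14160 = 0.50720 m

Δh ≈ 50.7 cm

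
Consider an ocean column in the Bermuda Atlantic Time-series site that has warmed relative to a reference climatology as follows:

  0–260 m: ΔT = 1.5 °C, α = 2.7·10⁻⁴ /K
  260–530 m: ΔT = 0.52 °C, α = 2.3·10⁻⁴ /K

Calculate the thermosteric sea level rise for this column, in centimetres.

Δh = 13.8 cm

0–260 m: 2.7×10⁻⁴ × 260 × 1.5 = 0.10530 m
270 × 0.52 × 2.3×10⁻⁴ = 0.032292 m
Δh = 0.10530 + 0.032292 = 0.137592 m ≈ 13.8 cm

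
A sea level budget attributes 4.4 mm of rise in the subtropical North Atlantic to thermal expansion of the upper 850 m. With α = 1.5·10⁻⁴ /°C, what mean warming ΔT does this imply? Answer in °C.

ΔT = Δh/(αH) = 0.0044 / (1.5×10⁻⁴ × 850) ≈ 0.03451 °C

0.0345 °C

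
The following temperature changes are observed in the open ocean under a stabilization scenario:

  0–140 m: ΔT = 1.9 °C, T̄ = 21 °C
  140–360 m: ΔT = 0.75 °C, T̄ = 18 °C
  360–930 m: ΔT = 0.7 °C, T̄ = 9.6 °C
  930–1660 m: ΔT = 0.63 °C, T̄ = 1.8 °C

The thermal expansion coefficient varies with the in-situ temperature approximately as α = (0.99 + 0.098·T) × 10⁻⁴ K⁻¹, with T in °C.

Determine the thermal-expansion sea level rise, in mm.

Layer 1: α = (0.99 + 0.098×21)×10⁻⁴ = 3.048×10⁻⁴ K⁻¹
Layer 2: α = (0.99 + 0.098×18)×10⁻⁴ = 2.754×10⁻⁴ K⁻¹
Layer 3: α = (0.99 + 0.098×9.6)×10⁻⁴ = 1.9308×10⁻⁴ K⁻¹
Layer 4: α = (0.99 + 0.098×1.8)×10⁻⁴ = 1.1664×10⁻⁴ K⁻¹
0–140 m: 3.048×10⁻⁴ × 140 × 1.9 = 0.0810768 m
220 × 2.754×10⁻⁴ × 0.75 = 0.045441 m
1.9308×10⁻⁴ × 0.7 × 570 = 0.07703892 m
730 × 0.63 × 1.1664×10⁻⁴ = 0.053642736 m
Δh = 0.0810768 + 0.045441 + 0.07703892 + 0.053642736 = 0.257199456 m

257 mm of thermosteric rise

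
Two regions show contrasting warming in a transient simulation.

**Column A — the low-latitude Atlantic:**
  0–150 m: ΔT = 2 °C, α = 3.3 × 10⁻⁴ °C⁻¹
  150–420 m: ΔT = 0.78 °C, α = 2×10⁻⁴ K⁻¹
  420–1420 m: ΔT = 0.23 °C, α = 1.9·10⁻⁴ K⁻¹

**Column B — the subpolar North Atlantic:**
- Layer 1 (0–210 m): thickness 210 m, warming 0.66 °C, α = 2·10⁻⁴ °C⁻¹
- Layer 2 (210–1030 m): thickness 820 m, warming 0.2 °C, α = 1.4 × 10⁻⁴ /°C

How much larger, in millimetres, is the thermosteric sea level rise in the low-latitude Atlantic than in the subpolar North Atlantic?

134 mm larger

A 0–150 m: 3.3×10⁻⁴ × 2 × 150 = 0.09900 m
A 150–420 m: 0.78 × 270 × 2×10⁻⁴ = 0.04212 m
A Layer 3: 0.23 × 1000 × 1.9×10⁻⁴ = 0.04370 m
A total: 0.18482 m
B 0–210 m: 210 × 2×10⁻⁴ × 0.66 = 0.02772 m
B 210–1030 m: 0.2 × 1.4×10⁻⁴ × 820 = 0.02296 m
B total: 0.05068 m
Difference: 0.18482 − 0.05068 = 0.13414 m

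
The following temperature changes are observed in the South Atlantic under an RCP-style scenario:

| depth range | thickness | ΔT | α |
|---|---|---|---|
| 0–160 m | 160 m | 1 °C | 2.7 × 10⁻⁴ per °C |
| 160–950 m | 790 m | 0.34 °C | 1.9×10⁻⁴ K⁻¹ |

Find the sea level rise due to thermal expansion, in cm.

Δh ≈ 9.42 cm

0–160 m: 1 × 160 × 2.7×10⁻⁴ = 0.04320 m
Layer 2: 790 × 0.34 × 1.9×10⁻⁴ = 0.051034 m
Δh = 0.04320 + 0.051034 = 0.094234 m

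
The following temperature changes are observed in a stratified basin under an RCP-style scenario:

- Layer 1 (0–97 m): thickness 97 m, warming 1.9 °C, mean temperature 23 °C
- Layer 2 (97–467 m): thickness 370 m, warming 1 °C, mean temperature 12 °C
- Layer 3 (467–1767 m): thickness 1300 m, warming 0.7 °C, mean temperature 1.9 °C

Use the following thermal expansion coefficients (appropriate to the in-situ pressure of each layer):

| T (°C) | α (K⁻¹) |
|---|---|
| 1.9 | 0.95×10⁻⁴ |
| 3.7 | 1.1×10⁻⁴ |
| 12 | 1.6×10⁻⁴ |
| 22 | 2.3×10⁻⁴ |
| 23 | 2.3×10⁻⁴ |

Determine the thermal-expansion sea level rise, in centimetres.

18.8 cm

Layer 1 at 23 °C → α = 2.3×10⁻⁴ K⁻¹
Layer 2 at 12 °C → α = 1.6×10⁻⁴ K⁻¹
Layer 3 at 1.9 °C → α = 0.95×10⁻⁴ K⁻¹
97 × 2.3×10⁻⁴ × 1.9 = 0.042389 m
97–467 m: 1 × 1.6×10⁻⁴ × 370 = 0.05920 m
467–1767 m: 0.95×10⁻⁴ × 1300 × 0.7 = 0.08645 m
Δh = 0.042389 + 0.05920 + 0.08645 = 0.188039 m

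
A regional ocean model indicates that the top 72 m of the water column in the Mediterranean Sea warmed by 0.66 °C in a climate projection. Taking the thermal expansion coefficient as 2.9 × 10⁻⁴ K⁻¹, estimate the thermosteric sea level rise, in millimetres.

Δh = 14 mm

Δh = αΔT·H = 2.9×10⁻⁴ × 0.66 × 72 = 0.0137808 m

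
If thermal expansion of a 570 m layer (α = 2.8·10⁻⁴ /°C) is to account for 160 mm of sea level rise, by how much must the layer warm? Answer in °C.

ΔT ≈ 1.0 °C

ΔT = Δh/(αH) = 0.16 / (2.8×10⁻⁴ × 570) ≈ 1.003 °C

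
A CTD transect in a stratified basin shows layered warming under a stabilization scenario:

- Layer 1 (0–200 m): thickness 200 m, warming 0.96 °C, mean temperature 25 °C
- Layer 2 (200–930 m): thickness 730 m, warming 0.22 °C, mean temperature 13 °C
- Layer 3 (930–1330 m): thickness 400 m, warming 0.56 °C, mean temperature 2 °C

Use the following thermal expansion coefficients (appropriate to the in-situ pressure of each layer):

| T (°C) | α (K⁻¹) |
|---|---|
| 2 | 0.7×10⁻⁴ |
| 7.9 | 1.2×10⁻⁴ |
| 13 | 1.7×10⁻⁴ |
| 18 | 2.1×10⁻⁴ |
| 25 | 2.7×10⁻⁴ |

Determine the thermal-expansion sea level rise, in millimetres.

about 94.8 mm

Layer 1 at 25 °C → α = 2.7×10⁻⁴ K⁻¹
Layer 2 at 13 °C → α = 1.7×10⁻⁴ K⁻¹
Layer 3 at 2 °C → α = 0.7×10⁻⁴ K⁻¹
2.7×10⁻⁴ × 0.96 × 200 = 0.05184 m
200–930 m: 0.22 × 730 × 1.7×10⁻⁴ = 0.027302 m
Layer 3: 0.7×10⁻⁴ × 0.56 × 400 = 0.01568 m
Δh = 0.05184 + 0.027302 + 0.01568 = 0.094822 m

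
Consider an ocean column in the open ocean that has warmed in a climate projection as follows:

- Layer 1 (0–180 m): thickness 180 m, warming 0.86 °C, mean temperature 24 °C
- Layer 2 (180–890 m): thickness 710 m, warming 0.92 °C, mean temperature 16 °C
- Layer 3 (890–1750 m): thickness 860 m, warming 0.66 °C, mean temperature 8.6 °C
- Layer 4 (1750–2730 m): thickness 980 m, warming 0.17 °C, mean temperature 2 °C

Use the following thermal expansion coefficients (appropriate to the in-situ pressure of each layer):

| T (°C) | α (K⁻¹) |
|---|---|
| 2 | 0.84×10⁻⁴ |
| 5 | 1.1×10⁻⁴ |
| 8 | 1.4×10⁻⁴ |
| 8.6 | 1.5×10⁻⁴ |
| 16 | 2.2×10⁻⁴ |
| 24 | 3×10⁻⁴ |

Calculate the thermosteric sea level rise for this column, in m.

Layer 1 at 24 °C → α = 3×10⁻⁴ K⁻¹
Layer 2 at 16 °C → α = 2.2×10⁻⁴ K⁻¹
Layer 3 at 8.6 °C → α = 1.5×10⁻⁴ K⁻¹
Layer 4 at 2 °C → α = 0.84×10⁻⁴ K⁻¹
180 × 0.86 × 3×10⁻⁴ = 0.04644 m
710 × 2.2×10⁻⁴ × 0.92 = 0.143704 m
890–1750 m: 1.5×10⁻⁴ × 860 × 0.66 = 0.08514 m
1750–2730 m: 980 × 0.84×10⁻⁴ × 0.17 = 0.0139944 m
Δh = 0.04644 + 0.143704 + 0.08514 + 0.0139944 = 0.2892784 m

0.289 m of thermosteric rise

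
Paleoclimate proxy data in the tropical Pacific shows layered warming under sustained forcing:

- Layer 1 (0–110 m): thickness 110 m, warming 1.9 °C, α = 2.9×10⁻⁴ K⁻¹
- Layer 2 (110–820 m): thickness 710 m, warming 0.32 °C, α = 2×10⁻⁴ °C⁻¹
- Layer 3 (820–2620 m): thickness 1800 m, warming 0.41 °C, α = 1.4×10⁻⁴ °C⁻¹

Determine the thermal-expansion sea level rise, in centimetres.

0–110 m: 2.9×10⁻⁴ × 1.9 × 110 = 0.06061 m
0.32 × 2×10⁻⁴ × 710 = 0.04544 m
1.4×10⁻⁴ × 1800 × 0.41 = 0.10332 m
Δh = 0.06061 + 0.04544 + 0.10332 = 0.20937 m

about 21 cm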